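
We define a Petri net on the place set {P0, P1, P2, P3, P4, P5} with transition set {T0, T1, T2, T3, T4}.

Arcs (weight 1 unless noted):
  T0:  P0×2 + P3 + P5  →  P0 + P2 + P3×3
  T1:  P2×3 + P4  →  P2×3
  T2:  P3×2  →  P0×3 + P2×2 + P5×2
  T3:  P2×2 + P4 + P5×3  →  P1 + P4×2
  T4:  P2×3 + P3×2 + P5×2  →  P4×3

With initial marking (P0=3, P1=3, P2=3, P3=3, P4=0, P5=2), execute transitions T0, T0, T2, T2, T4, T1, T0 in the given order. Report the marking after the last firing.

(P0=6, P1=3, P2=7, P3=3, P4=2, P5=1)

step 1: fire T0:  (P0=3, P1=3, P2=3, P3=3, P4=0, P5=2) → (P0=2, P1=3, P2=4, P3=5, P4=0, P5=1)
step 2: fire T0:  (P0=2, P1=3, P2=4, P3=5, P4=0, P5=1) → (P0=1, P1=3, P2=5, P3=7, P4=0, P5=0)
step 3: fire T2:  (P0=1, P1=3, P2=5, P3=7, P4=0, P5=0) → (P0=4, P1=3, P2=7, P3=5, P4=0, P5=2)
step 4: fire T2:  (P0=4, P1=3, P2=7, P3=5, P4=0, P5=2) → (P0=7, P1=3, P2=9, P3=3, P4=0, P5=4)
step 5: fire T4:  (P0=7, P1=3, P2=9, P3=3, P4=0, P5=4) → (P0=7, P1=3, P2=6, P3=1, P4=3, P5=2)
step 6: fire T1:  (P0=7, P1=3, P2=6, P3=1, P4=3, P5=2) → (P0=7, P1=3, P2=6, P3=1, P4=2, P5=2)
step 7: fire T0:  (P0=7, P1=3, P2=6, P3=1, P4=2, P5=2) → (P0=6, P1=3, P2=7, P3=3, P4=2, P5=1)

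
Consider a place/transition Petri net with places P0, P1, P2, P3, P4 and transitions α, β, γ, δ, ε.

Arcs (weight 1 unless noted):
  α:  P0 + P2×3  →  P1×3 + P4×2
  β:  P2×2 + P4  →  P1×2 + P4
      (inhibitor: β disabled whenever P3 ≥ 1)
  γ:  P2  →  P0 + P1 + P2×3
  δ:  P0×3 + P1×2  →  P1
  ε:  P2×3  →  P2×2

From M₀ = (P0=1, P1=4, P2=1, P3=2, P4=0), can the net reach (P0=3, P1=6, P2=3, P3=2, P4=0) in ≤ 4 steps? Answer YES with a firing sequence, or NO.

step 1: fire γ:  (P0=1, P1=4, P2=1, P3=2, P4=0) → (P0=2, P1=5, P2=3, P3=2, P4=0)
step 2: fire γ:  (P0=2, P1=5, P2=3, P3=2, P4=0) → (P0=3, P1=6, P2=5, P3=2, P4=0)
step 3: fire ε:  (P0=3, P1=6, P2=5, P3=2, P4=0) → (P0=3, P1=6, P2=4, P3=2, P4=0)
step 4: fire ε:  (P0=3, P1=6, P2=4, P3=2, P4=0) → (P0=3, P1=6, P2=3, P3=2, P4=0)

YES — reachable via ⟨γ, γ, ε, ε⟩ (4 firings)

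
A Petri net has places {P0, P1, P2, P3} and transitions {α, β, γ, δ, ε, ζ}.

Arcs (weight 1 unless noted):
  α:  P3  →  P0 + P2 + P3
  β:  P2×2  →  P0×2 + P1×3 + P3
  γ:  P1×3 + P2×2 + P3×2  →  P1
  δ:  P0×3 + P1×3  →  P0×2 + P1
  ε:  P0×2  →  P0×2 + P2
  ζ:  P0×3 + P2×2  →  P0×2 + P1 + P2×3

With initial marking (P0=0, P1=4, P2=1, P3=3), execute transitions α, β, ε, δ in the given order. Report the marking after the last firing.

step 1: fire α:  (P0=0, P1=4, P2=1, P3=3) → (P0=1, P1=4, P2=2, P3=3)
step 2: fire β:  (P0=1, P1=4, P2=2, P3=3) → (P0=3, P1=7, P2=0, P3=4)
step 3: fire ε:  (P0=3, P1=7, P2=0, P3=4) → (P0=3, P1=7, P2=1, P3=4)
step 4: fire δ:  (P0=3, P1=7, P2=1, P3=4) → (P0=2, P1=5, P2=1, P3=4)

(P0=2, P1=5, P2=1, P3=4)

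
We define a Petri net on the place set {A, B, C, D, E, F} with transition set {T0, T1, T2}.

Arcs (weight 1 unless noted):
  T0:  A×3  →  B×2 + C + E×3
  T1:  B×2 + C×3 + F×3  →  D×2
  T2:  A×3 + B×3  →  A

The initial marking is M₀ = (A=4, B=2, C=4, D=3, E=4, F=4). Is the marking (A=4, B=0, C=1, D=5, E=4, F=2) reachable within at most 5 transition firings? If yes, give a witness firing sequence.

NO — not reachable within 5 firings

depth 0: 1 marking
depth 1: 3 markings reached so far
depth 2: 4 markings reached so far
depth 3: 4 markings reached so far
(frontier empty at depth 3; search complete)
target is not among the 4 markings reachable within 5 steps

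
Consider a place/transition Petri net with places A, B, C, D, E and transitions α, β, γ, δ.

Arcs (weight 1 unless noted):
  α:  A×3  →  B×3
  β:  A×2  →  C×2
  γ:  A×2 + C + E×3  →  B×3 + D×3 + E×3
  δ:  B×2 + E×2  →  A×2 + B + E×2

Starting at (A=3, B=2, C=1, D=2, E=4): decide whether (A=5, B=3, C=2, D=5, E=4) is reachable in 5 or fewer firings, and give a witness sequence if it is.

NO — not reachable within 5 firings

depth 0: 1 marking
depth 1: 5 markings reached so far
depth 2: 8 markings reached so far
depth 3: 14 markings reached so far
depth 4: 20 markings reached so far
depth 5: 30 markings reached so far
target is not among the 30 markings reachable within 5 steps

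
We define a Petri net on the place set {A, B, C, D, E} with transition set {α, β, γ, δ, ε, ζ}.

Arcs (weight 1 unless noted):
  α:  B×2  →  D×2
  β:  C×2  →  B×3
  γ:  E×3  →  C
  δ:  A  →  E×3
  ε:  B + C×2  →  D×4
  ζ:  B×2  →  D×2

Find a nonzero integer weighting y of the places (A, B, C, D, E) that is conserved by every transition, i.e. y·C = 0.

y = (A:3, B:2, C:3, D:2, E:1)

Incidence matrix C (rows=places, cols=transitions):
        α    β    γ    δ    ε    ζ
    A   0    0    0   -1    0    0
    B  -2    3    0    0   -1   -2
    C   0   -2    1    0   -2    0
    D   2    0    0    0    4    2
    E   0    0   -3    3    0    0

Candidate y = [3, 2, 3, 2, 1]; check y·C column-wise:
  col α: 3·0 + 2·-2 + 3·0 + 2·2 + 1·0 = 0
  col β: 3·0 + 2·3 + 3·-2 + 2·0 + 1·0 = 0
  col γ: 3·0 + 2·0 + 3·1 + 2·0 + 1·-3 = 0
  col δ: 3·-1 + 2·0 + 3·0 + 2·0 + 1·3 = 0
  col ε: 3·0 + 2·-1 + 3·-2 + 2·4 + 1·0 = 0
  col ζ: 3·0 + 2·-2 + 3·0 + 2·2 + 1·0 = 0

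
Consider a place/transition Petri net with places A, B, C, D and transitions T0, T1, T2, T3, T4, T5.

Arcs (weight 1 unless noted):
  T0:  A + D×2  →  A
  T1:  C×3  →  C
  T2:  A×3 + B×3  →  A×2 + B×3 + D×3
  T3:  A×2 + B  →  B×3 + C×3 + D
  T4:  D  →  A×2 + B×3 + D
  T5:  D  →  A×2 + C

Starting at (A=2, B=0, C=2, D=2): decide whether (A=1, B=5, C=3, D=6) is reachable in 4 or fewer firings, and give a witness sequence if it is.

step 1: fire T4:  (A=2, B=0, C=2, D=2) → (A=4, B=3, C=2, D=2)
step 2: fire T2:  (A=4, B=3, C=2, D=2) → (A=3, B=3, C=2, D=5)
step 3: fire T3:  (A=3, B=3, C=2, D=5) → (A=1, B=5, C=5, D=6)
step 4: fire T1:  (A=1, B=5, C=5, D=6) → (A=1, B=5, C=3, D=6)

YES — reachable via ⟨T4, T2, T3, T1⟩ (4 firings)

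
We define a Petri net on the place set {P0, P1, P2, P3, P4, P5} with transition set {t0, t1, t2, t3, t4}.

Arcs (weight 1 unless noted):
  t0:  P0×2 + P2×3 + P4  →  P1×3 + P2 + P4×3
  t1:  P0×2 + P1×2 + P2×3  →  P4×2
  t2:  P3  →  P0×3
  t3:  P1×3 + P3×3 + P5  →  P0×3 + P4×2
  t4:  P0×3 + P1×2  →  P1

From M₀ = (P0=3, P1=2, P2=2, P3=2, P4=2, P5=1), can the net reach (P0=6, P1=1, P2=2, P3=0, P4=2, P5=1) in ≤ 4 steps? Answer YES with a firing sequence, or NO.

step 1: fire t2:  (P0=3, P1=2, P2=2, P3=2, P4=2, P5=1) → (P0=6, P1=2, P2=2, P3=1, P4=2, P5=1)
step 2: fire t2:  (P0=6, P1=2, P2=2, P3=1, P4=2, P5=1) → (P0=9, P1=2, P2=2, P3=0, P4=2, P5=1)
step 3: fire t4:  (P0=9, P1=2, P2=2, P3=0, P4=2, P5=1) → (P0=6, P1=1, P2=2, P3=0, P4=2, P5=1)

YES — reachable via ⟨t2, t2, t4⟩ (3 firings)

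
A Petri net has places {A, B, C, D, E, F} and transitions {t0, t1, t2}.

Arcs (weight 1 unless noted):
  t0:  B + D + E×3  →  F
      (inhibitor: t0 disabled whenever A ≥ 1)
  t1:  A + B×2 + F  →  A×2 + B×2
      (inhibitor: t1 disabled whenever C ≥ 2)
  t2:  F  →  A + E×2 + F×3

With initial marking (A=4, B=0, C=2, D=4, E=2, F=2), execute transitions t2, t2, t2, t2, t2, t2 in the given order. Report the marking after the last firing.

(A=10, B=0, C=2, D=4, E=14, F=14)

step 1: fire t2:  (A=4, B=0, C=2, D=4, E=2, F=2) → (A=5, B=0, C=2, D=4, E=4, F=4)
step 2: fire t2:  (A=5, B=0, C=2, D=4, E=4, F=4) → (A=6, B=0, C=2, D=4, E=6, F=6)
step 3: fire t2:  (A=6, B=0, C=2, D=4, E=6, F=6) → (A=7, B=0, C=2, D=4, E=8, F=8)
step 4: fire t2:  (A=7, B=0, C=2, D=4, E=8, F=8) → (A=8, B=0, C=2, D=4, E=10, F=10)
step 5: fire t2:  (A=8, B=0, C=2, D=4, E=10, F=10) → (A=9, B=0, C=2, D=4, E=12, F=12)
step 6: fire t2:  (A=9, B=0, C=2, D=4, E=12, F=12) → (A=10, B=0, C=2, D=4, E=14, F=14)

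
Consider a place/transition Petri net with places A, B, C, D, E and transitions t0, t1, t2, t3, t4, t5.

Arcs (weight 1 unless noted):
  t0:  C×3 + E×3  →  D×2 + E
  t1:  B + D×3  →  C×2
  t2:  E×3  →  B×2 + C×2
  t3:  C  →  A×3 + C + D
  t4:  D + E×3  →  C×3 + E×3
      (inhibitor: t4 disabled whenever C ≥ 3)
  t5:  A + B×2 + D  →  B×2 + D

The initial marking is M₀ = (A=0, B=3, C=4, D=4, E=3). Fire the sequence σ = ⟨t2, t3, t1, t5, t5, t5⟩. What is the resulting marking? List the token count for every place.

step 1: fire t2:  (A=0, B=3, C=4, D=4, E=3) → (A=0, B=5, C=6, D=4, E=0)
step 2: fire t3:  (A=0, B=5, C=6, D=4, E=0) → (A=3, B=5, C=6, D=5, E=0)
step 3: fire t1:  (A=3, B=5, C=6, D=5, E=0) → (A=3, B=4, C=8, D=2, E=0)
step 4: fire t5:  (A=3, B=4, C=8, D=2, E=0) → (A=2, B=4, C=8, D=2, E=0)
step 5: fire t5:  (A=2, B=4, C=8, D=2, E=0) → (A=1, B=4, C=8, D=2, E=0)
step 6: fire t5:  (A=1, B=4, C=8, D=2, E=0) → (A=0, B=4, C=8, D=2, E=0)

(A=0, B=4, C=8, D=2, E=0)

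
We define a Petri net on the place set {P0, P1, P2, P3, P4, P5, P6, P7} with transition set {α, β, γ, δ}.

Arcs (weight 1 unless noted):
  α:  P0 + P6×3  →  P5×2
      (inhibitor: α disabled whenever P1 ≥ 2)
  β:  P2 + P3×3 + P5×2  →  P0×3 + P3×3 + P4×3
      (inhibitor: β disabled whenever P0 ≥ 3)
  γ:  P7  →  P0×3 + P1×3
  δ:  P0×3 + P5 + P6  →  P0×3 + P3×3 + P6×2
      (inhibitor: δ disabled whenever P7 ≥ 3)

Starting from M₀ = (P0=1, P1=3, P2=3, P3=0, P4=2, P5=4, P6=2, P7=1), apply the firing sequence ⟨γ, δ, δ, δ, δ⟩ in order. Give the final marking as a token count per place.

step 1: fire γ:  (P0=1, P1=3, P2=3, P3=0, P4=2, P5=4, P6=2, P7=1) → (P0=4, P1=6, P2=3, P3=0, P4=2, P5=4, P6=2, P7=0)
step 2: fire δ:  (P0=4, P1=6, P2=3, P3=0, P4=2, P5=4, P6=2, P7=0) → (P0=4, P1=6, P2=3, P3=3, P4=2, P5=3, P6=3, P7=0)
step 3: fire δ:  (P0=4, P1=6, P2=3, P3=3, P4=2, P5=3, P6=3, P7=0) → (P0=4, P1=6, P2=3, P3=6, P4=2, P5=2, P6=4, P7=0)
step 4: fire δ:  (P0=4, P1=6, P2=3, P3=6, P4=2, P5=2, P6=4, P7=0) → (P0=4, P1=6, P2=3, P3=9, P4=2, P5=1, P6=5, P7=0)
step 5: fire δ:  (P0=4, P1=6, P2=3, P3=9, P4=2, P5=1, P6=5, P7=0) → (P0=4, P1=6, P2=3, P3=12, P4=2, P5=0, P6=6, P7=0)

(P0=4, P1=6, P2=3, P3=12, P4=2, P5=0, P6=6, P7=0)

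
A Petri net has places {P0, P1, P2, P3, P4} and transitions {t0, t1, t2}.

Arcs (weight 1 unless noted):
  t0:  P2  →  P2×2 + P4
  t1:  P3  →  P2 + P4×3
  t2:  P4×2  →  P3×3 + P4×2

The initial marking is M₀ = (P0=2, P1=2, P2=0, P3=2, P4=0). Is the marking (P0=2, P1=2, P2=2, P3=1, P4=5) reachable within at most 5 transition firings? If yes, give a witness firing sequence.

depth 0: 1 marking
depth 1: 2 markings reached so far
depth 2: 5 markings reached so far
depth 3: 10 markings reached so far
depth 4: 18 markings reached so far
depth 5: 30 markings reached so far
target is not among the 30 markings reachable within 5 steps

NO — not reachable within 5 firings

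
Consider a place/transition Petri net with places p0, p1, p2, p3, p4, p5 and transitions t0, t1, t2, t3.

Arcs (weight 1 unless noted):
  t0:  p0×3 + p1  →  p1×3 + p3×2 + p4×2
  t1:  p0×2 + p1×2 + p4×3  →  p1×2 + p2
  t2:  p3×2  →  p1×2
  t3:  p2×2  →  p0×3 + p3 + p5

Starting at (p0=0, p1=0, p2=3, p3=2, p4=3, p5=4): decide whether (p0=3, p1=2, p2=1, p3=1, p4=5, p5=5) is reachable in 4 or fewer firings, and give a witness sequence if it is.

NO — not reachable within 4 firings

depth 0: 1 marking
depth 1: 3 markings reached so far
depth 2: 4 markings reached so far
depth 3: 6 markings reached so far
depth 4: 8 markings reached so far
target is not among the 8 markings reachable within 4 steps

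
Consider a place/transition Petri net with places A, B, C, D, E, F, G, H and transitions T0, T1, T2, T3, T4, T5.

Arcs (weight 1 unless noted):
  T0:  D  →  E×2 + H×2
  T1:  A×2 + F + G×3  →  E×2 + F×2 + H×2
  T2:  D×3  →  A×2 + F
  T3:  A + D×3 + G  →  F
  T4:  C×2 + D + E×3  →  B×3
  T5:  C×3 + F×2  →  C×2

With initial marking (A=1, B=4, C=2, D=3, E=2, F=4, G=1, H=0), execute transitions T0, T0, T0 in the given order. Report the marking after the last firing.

step 1: fire T0:  (A=1, B=4, C=2, D=3, E=2, F=4, G=1, H=0) → (A=1, B=4, C=2, D=2, E=4, F=4, G=1, H=2)
step 2: fire T0:  (A=1, B=4, C=2, D=2, E=4, F=4, G=1, H=2) → (A=1, B=4, C=2, D=1, E=6, F=4, G=1, H=4)
step 3: fire T0:  (A=1, B=4, C=2, D=1, E=6, F=4, G=1, H=4) → (A=1, B=4, C=2, D=0, E=8, F=4, G=1, H=6)

(A=1, B=4, C=2, D=0, E=8, F=4, G=1, H=6)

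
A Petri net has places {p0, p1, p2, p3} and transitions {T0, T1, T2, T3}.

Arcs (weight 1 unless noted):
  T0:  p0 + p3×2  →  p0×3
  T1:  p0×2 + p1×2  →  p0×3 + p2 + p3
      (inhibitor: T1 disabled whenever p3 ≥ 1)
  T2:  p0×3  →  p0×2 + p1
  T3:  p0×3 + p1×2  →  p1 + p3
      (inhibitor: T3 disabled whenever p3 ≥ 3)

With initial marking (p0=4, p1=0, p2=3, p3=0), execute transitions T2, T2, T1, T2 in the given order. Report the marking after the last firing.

step 1: fire T2:  (p0=4, p1=0, p2=3, p3=0) → (p0=3, p1=1, p2=3, p3=0)
step 2: fire T2:  (p0=3, p1=1, p2=3, p3=0) → (p0=2, p1=2, p2=3, p3=0)
step 3: fire T1:  (p0=2, p1=2, p2=3, p3=0) → (p0=3, p1=0, p2=4, p3=1)
step 4: fire T2:  (p0=3, p1=0, p2=4, p3=1) → (p0=2, p1=1, p2=4, p3=1)

(p0=2, p1=1, p2=4, p3=1)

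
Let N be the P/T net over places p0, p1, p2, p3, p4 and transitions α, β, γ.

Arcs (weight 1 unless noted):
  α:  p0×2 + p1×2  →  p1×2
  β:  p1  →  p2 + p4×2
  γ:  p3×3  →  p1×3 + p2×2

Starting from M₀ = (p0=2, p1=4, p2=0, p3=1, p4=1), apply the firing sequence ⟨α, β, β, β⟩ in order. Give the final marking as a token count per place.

step 1: fire α:  (p0=2, p1=4, p2=0, p3=1, p4=1) → (p0=0, p1=4, p2=0, p3=1, p4=1)
step 2: fire β:  (p0=0, p1=4, p2=0, p3=1, p4=1) → (p0=0, p1=3, p2=1, p3=1, p4=3)
step 3: fire β:  (p0=0, p1=3, p2=1, p3=1, p4=3) → (p0=0, p1=2, p2=2, p3=1, p4=5)
step 4: fire β:  (p0=0, p1=2, p2=2, p3=1, p4=5) → (p0=0, p1=1, p2=3, p3=1, p4=7)

(p0=0, p1=1, p2=3, p3=1, p4=7)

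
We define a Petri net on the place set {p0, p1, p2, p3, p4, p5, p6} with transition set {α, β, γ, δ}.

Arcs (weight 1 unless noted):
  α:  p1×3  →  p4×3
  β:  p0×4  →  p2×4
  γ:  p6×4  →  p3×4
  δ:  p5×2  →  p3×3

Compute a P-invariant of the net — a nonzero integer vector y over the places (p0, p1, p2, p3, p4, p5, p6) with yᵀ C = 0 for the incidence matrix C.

Incidence matrix C (rows=places, cols=transitions):
        α    β    γ    δ
   p0   0   -4    0    0
   p1  -3    0    0    0
   p2   0    4    0    0
   p3   0    0    4    3
   p4   3    0    0    0
   p5   0    0    0   -2
   p6   0    0   -4    0

Candidate y = [1, 0, 1, 0, 0, 0, 0]; check y·C column-wise:
  col α: 1·0 + 0·-3 + 1·0 + 0·3 = 0
  col β: 1·-4 + 1·4 = 0
  col γ: 1·0 + 1·0 + 0·4 + 0·-4 = 0
  col δ: 1·0 + 1·0 + 0·3 + 0·-2 = 0

y = (p0:1, p1:0, p2:1, p3:0, p4:0, p5:0, p6:0)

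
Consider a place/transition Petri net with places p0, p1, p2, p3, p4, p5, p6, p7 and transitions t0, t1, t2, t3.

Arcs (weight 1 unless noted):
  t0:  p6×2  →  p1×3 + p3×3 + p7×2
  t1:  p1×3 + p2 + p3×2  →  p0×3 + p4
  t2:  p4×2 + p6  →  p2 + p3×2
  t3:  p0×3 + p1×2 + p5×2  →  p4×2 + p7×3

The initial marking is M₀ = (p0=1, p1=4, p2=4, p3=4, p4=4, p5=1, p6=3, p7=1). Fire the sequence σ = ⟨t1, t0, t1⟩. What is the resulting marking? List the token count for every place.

(p0=7, p1=1, p2=2, p3=3, p4=6, p5=1, p6=1, p7=3)

step 1: fire t1:  (p0=1, p1=4, p2=4, p3=4, p4=4, p5=1, p6=3, p7=1) → (p0=4, p1=1, p2=3, p3=2, p4=5, p5=1, p6=3, p7=1)
step 2: fire t0:  (p0=4, p1=1, p2=3, p3=2, p4=5, p5=1, p6=3, p7=1) → (p0=4, p1=4, p2=3, p3=5, p4=5, p5=1, p6=1, p7=3)
step 3: fire t1:  (p0=4, p1=4, p2=3, p3=5, p4=5, p5=1, p6=1, p7=3) → (p0=7, p1=1, p2=2, p3=3, p4=6, p5=1, p6=1, p7=3)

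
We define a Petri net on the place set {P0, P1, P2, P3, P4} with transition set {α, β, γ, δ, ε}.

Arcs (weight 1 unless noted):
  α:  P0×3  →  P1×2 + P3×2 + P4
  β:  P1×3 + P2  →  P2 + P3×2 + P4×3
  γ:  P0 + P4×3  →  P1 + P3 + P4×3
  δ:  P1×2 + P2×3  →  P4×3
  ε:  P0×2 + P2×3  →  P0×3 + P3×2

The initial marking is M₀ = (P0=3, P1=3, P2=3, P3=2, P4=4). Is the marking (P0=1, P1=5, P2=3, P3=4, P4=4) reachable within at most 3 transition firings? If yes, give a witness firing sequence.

step 1: fire γ:  (P0=3, P1=3, P2=3, P3=2, P4=4) → (P0=2, P1=4, P2=3, P3=3, P4=4)
step 2: fire γ:  (P0=2, P1=4, P2=3, P3=3, P4=4) → (P0=1, P1=5, P2=3, P3=4, P4=4)

YES — reachable via ⟨γ, γ⟩ (2 firings)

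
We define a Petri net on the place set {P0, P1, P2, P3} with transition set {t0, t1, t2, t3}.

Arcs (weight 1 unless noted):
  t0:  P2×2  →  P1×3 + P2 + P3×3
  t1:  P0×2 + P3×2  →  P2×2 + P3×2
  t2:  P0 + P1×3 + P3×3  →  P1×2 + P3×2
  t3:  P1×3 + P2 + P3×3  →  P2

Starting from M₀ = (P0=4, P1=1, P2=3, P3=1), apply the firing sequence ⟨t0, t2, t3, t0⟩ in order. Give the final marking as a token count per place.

step 1: fire t0:  (P0=4, P1=1, P2=3, P3=1) → (P0=4, P1=4, P2=2, P3=4)
step 2: fire t2:  (P0=4, P1=4, P2=2, P3=4) → (P0=3, P1=3, P2=2, P3=3)
step 3: fire t3:  (P0=3, P1=3, P2=2, P3=3) → (P0=3, P1=0, P2=2, P3=0)
step 4: fire t0:  (P0=3, P1=0, P2=2, P3=0) → (P0=3, P1=3, P2=1, P3=3)

(P0=3, P1=3, P2=1, P3=3)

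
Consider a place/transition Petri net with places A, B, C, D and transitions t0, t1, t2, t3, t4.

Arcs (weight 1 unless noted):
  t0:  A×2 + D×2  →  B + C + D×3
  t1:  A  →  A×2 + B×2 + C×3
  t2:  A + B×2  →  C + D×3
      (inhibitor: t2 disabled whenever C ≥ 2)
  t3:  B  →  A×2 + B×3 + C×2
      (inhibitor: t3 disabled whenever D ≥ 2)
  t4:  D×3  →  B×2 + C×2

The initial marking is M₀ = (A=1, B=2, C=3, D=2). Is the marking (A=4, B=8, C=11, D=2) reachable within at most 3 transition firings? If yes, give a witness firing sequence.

depth 0: 1 marking
depth 1: 2 markings reached so far
depth 2: 4 markings reached so far
depth 3: 7 markings reached so far
target is not among the 7 markings reachable within 3 steps

NO — not reachable within 3 firings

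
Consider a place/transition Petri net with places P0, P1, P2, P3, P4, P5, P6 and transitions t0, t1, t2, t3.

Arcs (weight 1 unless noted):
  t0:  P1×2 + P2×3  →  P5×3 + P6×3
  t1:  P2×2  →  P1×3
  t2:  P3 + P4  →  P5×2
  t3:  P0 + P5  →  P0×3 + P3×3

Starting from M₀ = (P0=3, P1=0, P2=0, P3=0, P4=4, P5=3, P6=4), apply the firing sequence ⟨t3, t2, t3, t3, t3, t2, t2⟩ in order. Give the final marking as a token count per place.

step 1: fire t3:  (P0=3, P1=0, P2=0, P3=0, P4=4, P5=3, P6=4) → (P0=5, P1=0, P2=0, P3=3, P4=4, P5=2, P6=4)
step 2: fire t2:  (P0=5, P1=0, P2=0, P3=3, P4=4, P5=2, P6=4) → (P0=5, P1=0, P2=0, P3=2, P4=3, P5=4, P6=4)
step 3: fire t3:  (P0=5, P1=0, P2=0, P3=2, P4=3, P5=4, P6=4) → (P0=7, P1=0, P2=0, P3=5, P4=3, P5=3, P6=4)
step 4: fire t3:  (P0=7, P1=0, P2=0, P3=5, P4=3, P5=3, P6=4) → (P0=9, P1=0, P2=0, P3=8, P4=3, P5=2, P6=4)
step 5: fire t3:  (P0=9, P1=0, P2=0, P3=8, P4=3, P5=2, P6=4) → (P0=11, P1=0, P2=0, P3=11, P4=3, P5=1, P6=4)
step 6: fire t2:  (P0=11, P1=0, P2=0, P3=11, P4=3, P5=1, P6=4) → (P0=11, P1=0, P2=0, P3=10, P4=2, P5=3, P6=4)
step 7: fire t2:  (P0=11, P1=0, P2=0, P3=10, P4=2, P5=3, P6=4) → (P0=11, P1=0, P2=0, P3=9, P4=1, P5=5, P6=4)

(P0=11, P1=0, P2=0, P3=9, P4=1, P5=5, P6=4)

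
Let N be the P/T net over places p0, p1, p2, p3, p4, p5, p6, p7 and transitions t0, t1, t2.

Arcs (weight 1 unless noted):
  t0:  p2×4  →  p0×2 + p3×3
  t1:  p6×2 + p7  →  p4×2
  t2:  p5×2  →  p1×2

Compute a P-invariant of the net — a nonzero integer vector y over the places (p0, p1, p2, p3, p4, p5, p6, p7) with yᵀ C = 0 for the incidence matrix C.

y = (p0:2, p1:0, p2:1, p3:0, p4:0, p5:0, p6:0, p7:0)

Incidence matrix C (rows=places, cols=transitions):
       t0   t1   t2
   p0   2    0    0
   p1   0    0    2
   p2  -4    0    0
   p3   3    0    0
   p4   0    2    0
   p5   0    0   -2
   p6   0   -2    0
   p7   0   -1    0

Candidate y = [2, 0, 1, 0, 0, 0, 0, 0]; check y·C column-wise:
  col t0: 2·2 + 1·-4 + 0·3 = 0
  col t1: 2·0 + 1·0 + 0·2 + 0·-2 + 0·-1 = 0
  col t2: 2·0 + 0·2 + 1·0 + 0·-2 = 0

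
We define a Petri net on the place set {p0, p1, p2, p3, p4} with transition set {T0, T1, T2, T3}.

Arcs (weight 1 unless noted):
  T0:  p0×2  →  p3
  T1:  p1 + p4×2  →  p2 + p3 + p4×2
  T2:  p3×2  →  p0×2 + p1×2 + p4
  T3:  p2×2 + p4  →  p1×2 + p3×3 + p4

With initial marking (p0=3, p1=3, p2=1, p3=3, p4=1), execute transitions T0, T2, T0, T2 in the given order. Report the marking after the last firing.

step 1: fire T0:  (p0=3, p1=3, p2=1, p3=3, p4=1) → (p0=1, p1=3, p2=1, p3=4, p4=1)
step 2: fire T2:  (p0=1, p1=3, p2=1, p3=4, p4=1) → (p0=3, p1=5, p2=1, p3=2, p4=2)
step 3: fire T0:  (p0=3, p1=5, p2=1, p3=2, p4=2) → (p0=1, p1=5, p2=1, p3=3, p4=2)
step 4: fire T2:  (p0=1, p1=5, p2=1, p3=3, p4=2) → (p0=3, p1=7, p2=1, p3=1, p4=3)

(p0=3, p1=7, p2=1, p3=1, p4=3)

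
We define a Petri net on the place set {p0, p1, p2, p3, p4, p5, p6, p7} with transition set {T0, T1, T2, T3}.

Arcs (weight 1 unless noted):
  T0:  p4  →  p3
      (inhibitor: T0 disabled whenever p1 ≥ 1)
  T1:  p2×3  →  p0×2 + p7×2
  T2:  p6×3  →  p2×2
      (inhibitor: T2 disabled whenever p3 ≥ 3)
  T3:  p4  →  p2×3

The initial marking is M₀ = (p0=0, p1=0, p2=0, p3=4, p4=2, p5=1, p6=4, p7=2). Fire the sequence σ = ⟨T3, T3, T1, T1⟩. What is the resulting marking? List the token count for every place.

(p0=4, p1=0, p2=0, p3=4, p4=0, p5=1, p6=4, p7=6)

step 1: fire T3:  (p0=0, p1=0, p2=0, p3=4, p4=2, p5=1, p6=4, p7=2) → (p0=0, p1=0, p2=3, p3=4, p4=1, p5=1, p6=4, p7=2)
step 2: fire T3:  (p0=0, p1=0, p2=3, p3=4, p4=1, p5=1, p6=4, p7=2) → (p0=0, p1=0, p2=6, p3=4, p4=0, p5=1, p6=4, p7=2)
step 3: fire T1:  (p0=0, p1=0, p2=6, p3=4, p4=0, p5=1, p6=4, p7=2) → (p0=2, p1=0, p2=3, p3=4, p4=0, p5=1, p6=4, p7=4)
step 4: fire T1:  (p0=2, p1=0, p2=3, p3=4, p4=0, p5=1, p6=4, p7=4) → (p0=4, p1=0, p2=0, p3=4, p4=0, p5=1, p6=4, p7=6)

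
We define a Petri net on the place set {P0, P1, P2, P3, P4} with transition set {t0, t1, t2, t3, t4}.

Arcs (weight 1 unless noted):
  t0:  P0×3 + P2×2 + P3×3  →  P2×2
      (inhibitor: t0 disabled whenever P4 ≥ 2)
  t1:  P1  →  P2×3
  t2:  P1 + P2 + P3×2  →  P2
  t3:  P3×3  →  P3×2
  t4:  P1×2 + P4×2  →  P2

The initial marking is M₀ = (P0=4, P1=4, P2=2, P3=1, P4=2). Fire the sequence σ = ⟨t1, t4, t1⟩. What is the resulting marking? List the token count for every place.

(P0=4, P1=0, P2=9, P3=1, P4=0)

step 1: fire t1:  (P0=4, P1=4, P2=2, P3=1, P4=2) → (P0=4, P1=3, P2=5, P3=1, P4=2)
step 2: fire t4:  (P0=4, P1=3, P2=5, P3=1, P4=2) → (P0=4, P1=1, P2=6, P3=1, P4=0)
step 3: fire t1:  (P0=4, P1=1, P2=6, P3=1, P4=0) → (P0=4, P1=0, P2=9, P3=1, P4=0)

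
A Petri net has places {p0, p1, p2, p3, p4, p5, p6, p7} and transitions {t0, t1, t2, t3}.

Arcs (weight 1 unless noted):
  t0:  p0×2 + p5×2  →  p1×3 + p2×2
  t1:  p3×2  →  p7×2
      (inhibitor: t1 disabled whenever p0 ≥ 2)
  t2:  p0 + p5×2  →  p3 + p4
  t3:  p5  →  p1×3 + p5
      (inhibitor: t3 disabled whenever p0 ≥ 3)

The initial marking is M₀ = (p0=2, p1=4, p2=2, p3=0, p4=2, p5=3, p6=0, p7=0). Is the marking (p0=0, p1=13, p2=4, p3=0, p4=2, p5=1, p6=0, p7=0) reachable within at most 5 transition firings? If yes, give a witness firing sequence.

step 1: fire t0:  (p0=2, p1=4, p2=2, p3=0, p4=2, p5=3, p6=0, p7=0) → (p0=0, p1=7, p2=4, p3=0, p4=2, p5=1, p6=0, p7=0)
step 2: fire t3:  (p0=0, p1=7, p2=4, p3=0, p4=2, p5=1, p6=0, p7=0) → (p0=0, p1=10, p2=4, p3=0, p4=2, p5=1, p6=0, p7=0)
step 3: fire t3:  (p0=0, p1=10, p2=4, p3=0, p4=2, p5=1, p6=0, p7=0) → (p0=0, p1=13, p2=4, p3=0, p4=2, p5=1, p6=0, p7=0)

YES — reachable via ⟨t0, t3, t3⟩ (3 firings)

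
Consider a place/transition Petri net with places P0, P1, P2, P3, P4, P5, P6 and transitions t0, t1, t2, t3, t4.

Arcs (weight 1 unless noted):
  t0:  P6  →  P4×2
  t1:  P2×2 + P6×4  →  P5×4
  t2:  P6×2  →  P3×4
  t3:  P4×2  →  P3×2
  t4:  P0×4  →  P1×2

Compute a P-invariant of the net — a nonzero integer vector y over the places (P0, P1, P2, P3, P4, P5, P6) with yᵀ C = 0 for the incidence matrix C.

y = (P0:1, P1:2, P2:0, P3:0, P4:0, P5:0, P6:0)

Incidence matrix C (rows=places, cols=transitions):
       t0   t1   t2   t3   t4
   P0   0    0    0    0   -4
   P1   0    0    0    0    2
   P2   0   -2    0    0    0
   P3   0    0    4    2    0
   P4   2    0    0   -2    0
   P5   0    4    0    0    0
   P6  -1   -4   -2    0    0

Candidate y = [1, 2, 0, 0, 0, 0, 0]; check y·C column-wise:
  col t0: 1·0 + 2·0 + 0·2 + 0·-1 = 0
  col t1: 1·0 + 2·0 + 0·-2 + 0·4 + 0·-4 = 0
  col t2: 1·0 + 2·0 + 0·4 + 0·-2 = 0
  col t3: 1·0 + 2·0 + 0·2 + 0·-2 = 0
  col t4: 1·-4 + 2·2 = 0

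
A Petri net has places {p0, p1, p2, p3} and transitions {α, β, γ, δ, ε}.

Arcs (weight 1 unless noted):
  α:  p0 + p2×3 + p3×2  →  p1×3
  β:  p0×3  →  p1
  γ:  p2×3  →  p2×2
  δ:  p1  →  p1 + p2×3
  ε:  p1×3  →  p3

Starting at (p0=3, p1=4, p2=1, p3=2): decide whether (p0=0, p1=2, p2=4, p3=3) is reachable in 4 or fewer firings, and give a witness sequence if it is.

YES — reachable via ⟨β, δ, ε⟩ (3 firings)

step 1: fire β:  (p0=3, p1=4, p2=1, p3=2) → (p0=0, p1=5, p2=1, p3=2)
step 2: fire δ:  (p0=0, p1=5, p2=1, p3=2) → (p0=0, p1=5, p2=4, p3=2)
step 3: fire ε:  (p0=0, p1=5, p2=4, p3=2) → (p0=0, p1=2, p2=4, p3=3)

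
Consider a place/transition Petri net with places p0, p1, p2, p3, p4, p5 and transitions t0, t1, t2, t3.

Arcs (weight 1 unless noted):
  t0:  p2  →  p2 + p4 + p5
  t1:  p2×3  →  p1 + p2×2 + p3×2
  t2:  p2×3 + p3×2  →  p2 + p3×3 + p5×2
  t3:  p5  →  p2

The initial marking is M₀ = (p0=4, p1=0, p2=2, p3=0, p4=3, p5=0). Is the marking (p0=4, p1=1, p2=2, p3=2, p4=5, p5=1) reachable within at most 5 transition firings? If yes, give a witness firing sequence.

step 1: fire t0:  (p0=4, p1=0, p2=2, p3=0, p4=3, p5=0) → (p0=4, p1=0, p2=2, p3=0, p4=4, p5=1)
step 2: fire t0:  (p0=4, p1=0, p2=2, p3=0, p4=4, p5=1) → (p0=4, p1=0, p2=2, p3=0, p4=5, p5=2)
step 3: fire t3:  (p0=4, p1=0, p2=2, p3=0, p4=5, p5=2) → (p0=4, p1=0, p2=3, p3=0, p4=5, p5=1)
step 4: fire t1:  (p0=4, p1=0, p2=3, p3=0, p4=5, p5=1) → (p0=4, p1=1, p2=2, p3=2, p4=5, p5=1)

YES — reachable via ⟨t0, t0, t3, t1⟩ (4 firings)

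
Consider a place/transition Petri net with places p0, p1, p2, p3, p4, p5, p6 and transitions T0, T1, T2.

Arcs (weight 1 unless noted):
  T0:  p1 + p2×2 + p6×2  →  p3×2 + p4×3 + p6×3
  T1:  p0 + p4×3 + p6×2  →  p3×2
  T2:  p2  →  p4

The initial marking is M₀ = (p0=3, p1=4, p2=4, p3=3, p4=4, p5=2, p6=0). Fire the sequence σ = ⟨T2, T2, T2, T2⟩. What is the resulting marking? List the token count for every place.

step 1: fire T2:  (p0=3, p1=4, p2=4, p3=3, p4=4, p5=2, p6=0) → (p0=3, p1=4, p2=3, p3=3, p4=5, p5=2, p6=0)
step 2: fire T2:  (p0=3, p1=4, p2=3, p3=3, p4=5, p5=2, p6=0) → (p0=3, p1=4, p2=2, p3=3, p4=6, p5=2, p6=0)
step 3: fire T2:  (p0=3, p1=4, p2=2, p3=3, p4=6, p5=2, p6=0) → (p0=3, p1=4, p2=1, p3=3, p4=7, p5=2, p6=0)
step 4: fire T2:  (p0=3, p1=4, p2=1, p3=3, p4=7, p5=2, p6=0) → (p0=3, p1=4, p2=0, p3=3, p4=8, p5=2, p6=0)

(p0=3, p1=4, p2=0, p3=3, p4=8, p5=2, p6=0)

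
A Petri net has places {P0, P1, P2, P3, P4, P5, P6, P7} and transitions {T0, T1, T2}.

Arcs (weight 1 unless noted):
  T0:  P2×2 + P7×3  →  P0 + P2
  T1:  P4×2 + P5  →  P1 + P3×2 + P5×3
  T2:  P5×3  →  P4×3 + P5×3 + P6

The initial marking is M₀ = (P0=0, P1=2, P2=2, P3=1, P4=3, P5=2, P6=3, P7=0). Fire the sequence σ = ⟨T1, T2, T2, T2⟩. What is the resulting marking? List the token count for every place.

step 1: fire T1:  (P0=0, P1=2, P2=2, P3=1, P4=3, P5=2, P6=3, P7=0) → (P0=0, P1=3, P2=2, P3=3, P4=1, P5=4, P6=3, P7=0)
step 2: fire T2:  (P0=0, P1=3, P2=2, P3=3, P4=1, P5=4, P6=3, P7=0) → (P0=0, P1=3, P2=2, P3=3, P4=4, P5=4, P6=4, P7=0)
step 3: fire T2:  (P0=0, P1=3, P2=2, P3=3, P4=4, P5=4, P6=4, P7=0) → (P0=0, P1=3, P2=2, P3=3, P4=7, P5=4, P6=5, P7=0)
step 4: fire T2:  (P0=0, P1=3, P2=2, P3=3, P4=7, P5=4, P6=5, P7=0) → (P0=0, P1=3, P2=2, P3=3, P4=10, P5=4, P6=6, P7=0)

(P0=0, P1=3, P2=2, P3=3, P4=10, P5=4, P6=6, P7=0)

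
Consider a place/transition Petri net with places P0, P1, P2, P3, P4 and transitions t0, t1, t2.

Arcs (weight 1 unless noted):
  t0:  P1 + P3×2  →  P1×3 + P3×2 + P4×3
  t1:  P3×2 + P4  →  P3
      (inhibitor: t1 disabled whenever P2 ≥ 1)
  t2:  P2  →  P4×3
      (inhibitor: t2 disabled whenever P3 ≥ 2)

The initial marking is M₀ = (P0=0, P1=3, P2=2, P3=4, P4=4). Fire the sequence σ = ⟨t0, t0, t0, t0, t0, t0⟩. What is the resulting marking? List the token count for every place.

step 1: fire t0:  (P0=0, P1=3, P2=2, P3=4, P4=4) → (P0=0, P1=5, P2=2, P3=4, P4=7)
step 2: fire t0:  (P0=0, P1=5, P2=2, P3=4, P4=7) → (P0=0, P1=7, P2=2, P3=4, P4=10)
step 3: fire t0:  (P0=0, P1=7, P2=2, P3=4, P4=10) → (P0=0, P1=9, P2=2, P3=4, P4=13)
step 4: fire t0:  (P0=0, P1=9, P2=2, P3=4, P4=13) → (P0=0, P1=11, P2=2, P3=4, P4=16)
step 5: fire t0:  (P0=0, P1=11, P2=2, P3=4, P4=16) → (P0=0, P1=13, P2=2, P3=4, P4=19)
step 6: fire t0:  (P0=0, P1=13, P2=2, P3=4, P4=19) → (P0=0, P1=15, P2=2, P3=4, P4=22)

(P0=0, P1=15, P2=2, P3=4, P4=22)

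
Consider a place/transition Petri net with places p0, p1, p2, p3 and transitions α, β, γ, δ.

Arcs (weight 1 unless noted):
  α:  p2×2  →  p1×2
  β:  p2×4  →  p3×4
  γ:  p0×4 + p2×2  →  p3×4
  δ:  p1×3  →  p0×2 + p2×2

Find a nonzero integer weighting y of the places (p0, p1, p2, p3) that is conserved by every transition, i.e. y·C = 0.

y = (p0:1, p1:2, p2:2, p3:2)

Incidence matrix C (rows=places, cols=transitions):
        α    β    γ    δ
   p0   0    0   -4    2
   p1   2    0    0   -3
   p2  -2   -4   -2    2
   p3   0    4    4    0

Candidate y = [1, 2, 2, 2]; check y·C column-wise:
  col α: 1·0 + 2·2 + 2·-2 + 2·0 = 0
  col β: 1·0 + 2·0 + 2·-4 + 2·4 = 0
  col γ: 1·-4 + 2·0 + 2·-2 + 2·4 = 0
  col δ: 1·2 + 2·-3 + 2·2 + 2·0 = 0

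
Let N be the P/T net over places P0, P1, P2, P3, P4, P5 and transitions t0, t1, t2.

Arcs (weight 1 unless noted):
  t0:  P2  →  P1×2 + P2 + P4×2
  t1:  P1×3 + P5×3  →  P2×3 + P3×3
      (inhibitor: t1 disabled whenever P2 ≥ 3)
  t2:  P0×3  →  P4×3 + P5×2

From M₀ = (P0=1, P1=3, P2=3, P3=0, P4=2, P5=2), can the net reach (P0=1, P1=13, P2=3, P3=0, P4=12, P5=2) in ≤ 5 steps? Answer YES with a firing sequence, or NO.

YES — reachable via ⟨t0, t0, t0, t0, t0⟩ (5 firings)

step 1: fire t0:  (P0=1, P1=3, P2=3, P3=0, P4=2, P5=2) → (P0=1, P1=5, P2=3, P3=0, P4=4, P5=2)
step 2: fire t0:  (P0=1, P1=5, P2=3, P3=0, P4=4, P5=2) → (P0=1, P1=7, P2=3, P3=0, P4=6, P5=2)
step 3: fire t0:  (P0=1, P1=7, P2=3, P3=0, P4=6, P5=2) → (P0=1, P1=9, P2=3, P3=0, P4=8, P5=2)
step 4: fire t0:  (P0=1, P1=9, P2=3, P3=0, P4=8, P5=2) → (P0=1, P1=11, P2=3, P3=0, P4=10, P5=2)
step 5: fire t0:  (P0=1, P1=11, P2=3, P3=0, P4=10, P5=2) → (P0=1, P1=13, P2=3, P3=0, P4=12, P5=2)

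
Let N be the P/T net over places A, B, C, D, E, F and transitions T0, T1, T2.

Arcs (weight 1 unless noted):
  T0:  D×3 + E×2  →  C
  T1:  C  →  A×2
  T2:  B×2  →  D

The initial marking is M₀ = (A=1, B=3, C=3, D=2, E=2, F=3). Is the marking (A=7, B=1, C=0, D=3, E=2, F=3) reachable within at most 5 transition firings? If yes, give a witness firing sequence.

YES — reachable via ⟨T1, T1, T1, T2⟩ (4 firings)

step 1: fire T1:  (A=1, B=3, C=3, D=2, E=2, F=3) → (A=3, B=3, C=2, D=2, E=2, F=3)
step 2: fire T1:  (A=3, B=3, C=2, D=2, E=2, F=3) → (A=5, B=3, C=1, D=2, E=2, F=3)
step 3: fire T1:  (A=5, B=3, C=1, D=2, E=2, F=3) → (A=7, B=3, C=0, D=2, E=2, F=3)
step 4: fire T2:  (A=7, B=3, C=0, D=2, E=2, F=3) → (A=7, B=1, C=0, D=3, E=2, F=3)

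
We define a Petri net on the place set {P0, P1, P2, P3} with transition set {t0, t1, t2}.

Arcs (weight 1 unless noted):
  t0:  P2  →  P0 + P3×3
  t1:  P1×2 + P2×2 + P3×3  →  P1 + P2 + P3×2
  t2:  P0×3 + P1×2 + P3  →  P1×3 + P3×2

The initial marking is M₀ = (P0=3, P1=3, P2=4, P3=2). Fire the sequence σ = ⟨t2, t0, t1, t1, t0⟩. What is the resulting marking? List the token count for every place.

(P0=2, P1=2, P2=0, P3=7)

step 1: fire t2:  (P0=3, P1=3, P2=4, P3=2) → (P0=0, P1=4, P2=4, P3=3)
step 2: fire t0:  (P0=0, P1=4, P2=4, P3=3) → (P0=1, P1=4, P2=3, P3=6)
step 3: fire t1:  (P0=1, P1=4, P2=3, P3=6) → (P0=1, P1=3, P2=2, P3=5)
step 4: fire t1:  (P0=1, P1=3, P2=2, P3=5) → (P0=1, P1=2, P2=1, P3=4)
step 5: fire t0:  (P0=1, P1=2, P2=1, P3=4) → (P0=2, P1=2, P2=0, P3=7)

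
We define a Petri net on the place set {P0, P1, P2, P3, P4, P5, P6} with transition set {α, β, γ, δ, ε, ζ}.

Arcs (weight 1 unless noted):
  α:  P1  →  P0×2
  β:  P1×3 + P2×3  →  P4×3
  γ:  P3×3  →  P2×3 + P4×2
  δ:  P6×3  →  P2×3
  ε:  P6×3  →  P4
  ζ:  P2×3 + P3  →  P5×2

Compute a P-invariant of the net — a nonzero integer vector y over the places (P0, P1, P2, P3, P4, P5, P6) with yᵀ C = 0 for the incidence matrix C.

y = (P0:1, P1:2, P2:1, P3:3, P4:3, P5:3, P6:1)

Incidence matrix C (rows=places, cols=transitions):
        α    β    γ    δ    ε    ζ
   P0   2    0    0    0    0    0
   P1  -1   -3    0    0    0    0
   P2   0   -3    3    3    0   -3
   P3   0    0   -3    0    0   -1
   P4   0    3    2    0    1    0
   P5   0    0    0    0    0    2
   P6   0    0    0   -3   -3    0

Candidate y = [1, 2, 1, 3, 3, 3, 1]; check y·C column-wise:
  col α: 1·2 + 2·-1 + 1·0 + 3·0 + 3·0 + 3·0 + 1·0 = 0
  col β: 1·0 + 2·-3 + 1·-3 + 3·0 + 3·3 + 3·0 + 1·0 = 0
  col γ: 1·0 + 2·0 + 1·3 + 3·-3 + 3·2 + 3·0 + 1·0 = 0
  col δ: 1·0 + 2·0 + 1·3 + 3·0 + 3·0 + 3·0 + 1·-3 = 0
  col ε: 1·0 + 2·0 + 1·0 + 3·0 + 3·1 + 3·0 + 1·-3 = 0
  col ζ: 1·0 + 2·0 + 1·-3 + 3·-1 + 3·0 + 3·2 + 1·0 = 0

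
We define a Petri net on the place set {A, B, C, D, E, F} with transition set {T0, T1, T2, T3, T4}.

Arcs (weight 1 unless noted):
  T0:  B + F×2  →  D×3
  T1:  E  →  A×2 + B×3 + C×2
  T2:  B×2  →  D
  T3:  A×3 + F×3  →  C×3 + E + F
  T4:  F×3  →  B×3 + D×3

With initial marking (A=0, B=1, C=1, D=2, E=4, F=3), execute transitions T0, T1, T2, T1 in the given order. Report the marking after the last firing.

step 1: fire T0:  (A=0, B=1, C=1, D=2, E=4, F=3) → (A=0, B=0, C=1, D=5, E=4, F=1)
step 2: fire T1:  (A=0, B=0, C=1, D=5, E=4, F=1) → (A=2, B=3, C=3, D=5, E=3, F=1)
step 3: fire T2:  (A=2, B=3, C=3, D=5, E=3, F=1) → (A=2, B=1, C=3, D=6, E=3, F=1)
step 4: fire T1:  (A=2, B=1, C=3, D=6, E=3, F=1) → (A=4, B=4, C=5, D=6, E=2, F=1)

(A=4, B=4, C=5, D=6, E=2, F=1)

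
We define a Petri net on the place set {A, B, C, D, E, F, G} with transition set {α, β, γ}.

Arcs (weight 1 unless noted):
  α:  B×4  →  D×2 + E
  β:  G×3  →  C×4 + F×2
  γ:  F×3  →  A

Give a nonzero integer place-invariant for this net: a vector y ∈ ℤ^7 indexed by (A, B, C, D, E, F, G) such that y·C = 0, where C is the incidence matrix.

Incidence matrix C (rows=places, cols=transitions):
        α    β    γ
    A   0    0    1
    B  -4    0    0
    C   0    4    0
    D   2    0    0
    E   1    0    0
    F   0    2   -3
    G   0   -3    0

Candidate y = [0, 1, 0, 2, 0, 0, 0]; check y·C column-wise:
  col α: 1·-4 + 2·2 + 0·1 = 0
  col β: 1·0 + 0·4 + 2·0 + 0·2 + 0·-3 = 0
  col γ: 0·1 + 1·0 + 2·0 + 0·-3 = 0

y = (A:0, B:1, C:0, D:2, E:0, F:0, G:0)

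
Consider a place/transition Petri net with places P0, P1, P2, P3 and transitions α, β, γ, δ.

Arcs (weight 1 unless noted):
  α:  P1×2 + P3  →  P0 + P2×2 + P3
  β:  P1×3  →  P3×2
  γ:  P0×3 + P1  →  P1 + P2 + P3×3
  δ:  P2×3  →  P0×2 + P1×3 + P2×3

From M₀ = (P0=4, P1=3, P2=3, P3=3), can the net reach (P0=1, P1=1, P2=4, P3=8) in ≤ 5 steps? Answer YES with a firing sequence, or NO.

NO — not reachable within 5 firings

depth 0: 1 marking
depth 1: 5 markings reached so far
depth 2: 11 markings reached so far
depth 3: 21 markings reached so far
depth 4: 37 markings reached so far
depth 5: 60 markings reached so far
target is not among the 60 markings reachable within 5 steps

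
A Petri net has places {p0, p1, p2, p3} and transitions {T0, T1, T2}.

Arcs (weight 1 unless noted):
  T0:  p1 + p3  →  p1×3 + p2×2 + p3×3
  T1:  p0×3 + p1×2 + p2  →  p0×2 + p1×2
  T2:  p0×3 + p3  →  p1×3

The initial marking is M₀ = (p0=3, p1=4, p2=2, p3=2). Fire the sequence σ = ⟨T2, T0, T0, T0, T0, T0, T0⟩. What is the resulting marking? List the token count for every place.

(p0=0, p1=19, p2=14, p3=13)

step 1: fire T2:  (p0=3, p1=4, p2=2, p3=2) → (p0=0, p1=7, p2=2, p3=1)
step 2: fire T0:  (p0=0, p1=7, p2=2, p3=1) → (p0=0, p1=9, p2=4, p3=3)
step 3: fire T0:  (p0=0, p1=9, p2=4, p3=3) → (p0=0, p1=11, p2=6, p3=5)
step 4: fire T0:  (p0=0, p1=11, p2=6, p3=5) → (p0=0, p1=13, p2=8, p3=7)
step 5: fire T0:  (p0=0, p1=13, p2=8, p3=7) → (p0=0, p1=15, p2=10, p3=9)
step 6: fire T0:  (p0=0, p1=15, p2=10, p3=9) → (p0=0, p1=17, p2=12, p3=11)
step 7: fire T0:  (p0=0, p1=17, p2=12, p3=11) → (p0=0, p1=19, p2=14, p3=13)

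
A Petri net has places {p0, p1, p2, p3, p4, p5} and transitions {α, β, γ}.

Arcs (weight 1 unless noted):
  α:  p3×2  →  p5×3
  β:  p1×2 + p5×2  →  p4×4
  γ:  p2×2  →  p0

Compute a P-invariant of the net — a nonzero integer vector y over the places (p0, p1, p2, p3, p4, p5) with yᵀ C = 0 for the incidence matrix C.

Incidence matrix C (rows=places, cols=transitions):
        α    β    γ
   p0   0    0    1
   p1   0   -2    0
   p2   0    0   -2
   p3  -2    0    0
   p4   0    4    0
   p5   3   -2    0

Candidate y = [2, 0, 1, 0, 0, 0]; check y·C column-wise:
  col α: 2·0 + 1·0 + 0·-2 + 0·3 = 0
  col β: 2·0 + 0·-2 + 1·0 + 0·4 + 0·-2 = 0
  col γ: 2·1 + 1·-2 = 0

y = (p0:2, p1:0, p2:1, p3:0, p4:0, p5:0)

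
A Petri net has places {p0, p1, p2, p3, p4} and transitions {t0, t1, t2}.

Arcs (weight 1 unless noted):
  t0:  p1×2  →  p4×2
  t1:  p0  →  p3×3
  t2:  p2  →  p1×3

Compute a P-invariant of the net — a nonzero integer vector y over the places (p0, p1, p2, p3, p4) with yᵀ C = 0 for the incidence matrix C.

y = (p0:3, p1:0, p2:0, p3:1, p4:0)

Incidence matrix C (rows=places, cols=transitions):
       t0   t1   t2
   p0   0   -1    0
   p1  -2    0    3
   p2   0    0   -1
   p3   0    3    0
   p4   2    0    0

Candidate y = [3, 0, 0, 1, 0]; check y·C column-wise:
  col t0: 3·0 + 0·-2 + 1·0 + 0·2 = 0
  col t1: 3·-1 + 1·3 = 0
  col t2: 3·0 + 0·3 + 0·-1 + 1·0 = 0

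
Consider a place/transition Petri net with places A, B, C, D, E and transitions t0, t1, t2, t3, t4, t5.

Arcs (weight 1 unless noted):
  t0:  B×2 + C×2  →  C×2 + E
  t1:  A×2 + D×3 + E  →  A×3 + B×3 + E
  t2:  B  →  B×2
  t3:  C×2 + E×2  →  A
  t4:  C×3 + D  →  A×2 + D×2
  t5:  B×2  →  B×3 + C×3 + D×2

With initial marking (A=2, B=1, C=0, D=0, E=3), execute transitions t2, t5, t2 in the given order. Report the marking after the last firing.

step 1: fire t2:  (A=2, B=1, C=0, D=0, E=3) → (A=2, B=2, C=0, D=0, E=3)
step 2: fire t5:  (A=2, B=2, C=0, D=0, E=3) → (A=2, B=3, C=3, D=2, E=3)
step 3: fire t2:  (A=2, B=3, C=3, D=2, E=3) → (A=2, B=4, C=3, D=2, E=3)

(A=2, B=4, C=3, D=2, E=3)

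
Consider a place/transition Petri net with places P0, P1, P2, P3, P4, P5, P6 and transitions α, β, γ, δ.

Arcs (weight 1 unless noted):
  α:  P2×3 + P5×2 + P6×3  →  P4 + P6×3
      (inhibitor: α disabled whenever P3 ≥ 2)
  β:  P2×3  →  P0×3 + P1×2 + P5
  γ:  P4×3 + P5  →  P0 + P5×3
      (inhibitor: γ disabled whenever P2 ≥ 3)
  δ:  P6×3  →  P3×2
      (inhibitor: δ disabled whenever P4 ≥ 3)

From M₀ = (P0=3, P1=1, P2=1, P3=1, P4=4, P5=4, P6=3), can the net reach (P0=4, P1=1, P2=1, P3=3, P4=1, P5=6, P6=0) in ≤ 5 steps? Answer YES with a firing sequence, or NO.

YES — reachable via ⟨γ, δ⟩ (2 firings)

step 1: fire γ:  (P0=3, P1=1, P2=1, P3=1, P4=4, P5=4, P6=3) → (P0=4, P1=1, P2=1, P3=1, P4=1, P5=6, P6=3)
step 2: fire δ:  (P0=4, P1=1, P2=1, P3=1, P4=1, P5=6, P6=3) → (P0=4, P1=1, P2=1, P3=3, P4=1, P5=6, P6=0)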